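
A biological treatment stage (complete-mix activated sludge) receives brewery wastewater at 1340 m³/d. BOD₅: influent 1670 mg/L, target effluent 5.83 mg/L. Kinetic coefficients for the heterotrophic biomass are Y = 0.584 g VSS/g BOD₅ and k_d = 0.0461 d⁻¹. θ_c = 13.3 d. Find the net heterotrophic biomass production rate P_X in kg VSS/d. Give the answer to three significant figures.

Observed yield with endogenous decay: Y_obs = Y / (1 + k_d·θ_c) = 0.584 / (1 + 0.0461 × 13.3) = 0.584 / 1.613 = 0.3620 g VSS/g BOD₅.
Q·(S₀ − S) = 1340 × (1670 − 5.83) × 10⁻³ = 2230 kg/d removed.
Net biomass production P_X = Y_obs × Q·(S₀ − S) = 0.3620 × 2230 = 807.3 kg VSS/d.

P_X ≈ 807 kg VSS/d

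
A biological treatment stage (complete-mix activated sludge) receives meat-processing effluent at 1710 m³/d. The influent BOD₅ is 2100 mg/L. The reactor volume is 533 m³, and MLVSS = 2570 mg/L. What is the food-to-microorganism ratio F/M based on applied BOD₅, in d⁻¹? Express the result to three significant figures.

F/M = applied load / biomass = Q·S₀/(V·X) = 1710 × 2100 / (533.0 × 2570) = 2.622 d⁻¹.

F/M ≈ 2.62 d⁻¹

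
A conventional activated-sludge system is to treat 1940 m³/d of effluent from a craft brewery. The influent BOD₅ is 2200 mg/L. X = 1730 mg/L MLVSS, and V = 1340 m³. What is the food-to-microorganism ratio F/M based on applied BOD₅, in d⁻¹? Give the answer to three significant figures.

F/M = applied load / biomass = Q·S₀/(V·X) = 1940 × 2200 / (1340 × 1730) = 1.841 d⁻¹.

F/M ≈ 1.84 d⁻¹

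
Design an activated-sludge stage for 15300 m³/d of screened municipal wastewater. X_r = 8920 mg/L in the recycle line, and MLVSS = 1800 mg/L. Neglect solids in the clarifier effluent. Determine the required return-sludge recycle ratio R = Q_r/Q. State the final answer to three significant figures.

Mass balance around the secondary clarifier (neglecting effluent solids): R = X / (X_r − X) = 1800 / (8920 − 1800) = 0.2528.

R ≈ 0.253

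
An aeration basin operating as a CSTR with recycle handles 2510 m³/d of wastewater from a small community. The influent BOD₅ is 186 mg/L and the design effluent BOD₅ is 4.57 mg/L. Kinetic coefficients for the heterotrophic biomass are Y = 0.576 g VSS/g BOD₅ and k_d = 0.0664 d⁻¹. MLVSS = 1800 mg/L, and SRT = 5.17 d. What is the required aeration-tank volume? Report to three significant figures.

V ≈ 561 m³

Steady-state biomass mass balance: V·X·(1 + k_d·θ_c) = Y·Q·(S₀ − S)·θ_c, so V = 0.576 × 2510 × (186 − 4.57) × 5.17 / [1800 × (1 + 0.0664 × 5.17)] = 1.36×10^6 / 2418 = 560.9 m³.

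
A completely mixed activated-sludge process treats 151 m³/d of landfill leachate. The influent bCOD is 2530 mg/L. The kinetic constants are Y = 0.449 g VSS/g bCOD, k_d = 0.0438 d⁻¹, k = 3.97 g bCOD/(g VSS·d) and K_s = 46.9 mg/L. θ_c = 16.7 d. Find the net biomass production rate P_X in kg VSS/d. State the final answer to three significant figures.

P_X ≈ 99.0 kg VSS/d

Effluent substrate depends only on kinetics and SRT: S = K_s(1 + k_d θ_c) / [θ_c(Yk − k_d) − 1] = 46.9 × (1 + 0.0438 × 16.7) / [16.7 × (0.449 × 3.97 − 0.0438) − 1] = 81.21 / 28.04 = 2.896 mg/L.
Correct the yield for decay: Y_obs = Y/(1 + k_d θ_c) = 0.449 / (1 + 0.0438 × 16.7) = 0.449 / 1.731 = 0.2593.
Mass of bCOD removed per day: Q(S₀ − S) = 151 × 2527 g/m³ = 381.6 kg/d.
Biomass produced: P_X = Y_obs·Q·ΔS = 0.2593 × 381.6 ≈ 98.95 kg VSS/d.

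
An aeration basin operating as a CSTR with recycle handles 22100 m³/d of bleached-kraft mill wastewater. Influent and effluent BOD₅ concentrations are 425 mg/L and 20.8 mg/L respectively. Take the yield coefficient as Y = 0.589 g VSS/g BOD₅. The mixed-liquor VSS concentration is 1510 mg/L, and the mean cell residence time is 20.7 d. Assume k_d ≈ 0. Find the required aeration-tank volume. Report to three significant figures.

V ≈ 72100 m³

With k_d = 0 the design equation reduces to V = Y Q (S₀−S) θ_c / X = 0.589 × 22100 × (425 − 20.8) × 20.7 / 1510 = 72127 m³.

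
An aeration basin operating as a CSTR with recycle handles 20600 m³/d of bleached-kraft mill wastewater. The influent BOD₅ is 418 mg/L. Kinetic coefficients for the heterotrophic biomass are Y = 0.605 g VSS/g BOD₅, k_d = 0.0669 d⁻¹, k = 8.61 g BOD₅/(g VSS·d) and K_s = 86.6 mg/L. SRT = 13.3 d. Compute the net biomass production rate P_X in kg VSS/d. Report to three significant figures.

P_X ≈ 2740 kg VSS/d

For a completely mixed reactor with recycle the Lawrence–McCarty relation gives S = K_s·(1 + k_d·θ_c) / [θ_c·(Y·k − k_d) − 1] = 86.6 × (1 + 0.0669 × 13.3) / [13.3 × (0.605 × 8.61 − 0.0669) − 1] = 163.7 / 67.39 = 2.428 mg/L.
Correct the yield for decay: Y_obs = Y/(1 + k_d θ_c) = 0.605 / (1 + 0.0669 × 13.3) = 0.605 / 1.890 = 0.3201.
Substrate removed = Q·(S₀ − S) = 20600 m³/d × (418 − 2.43) g/m³ = 8.56×10^6 g/d = 8561 kg/d.
Biomass produced: P_X = Y_obs·Q·ΔS = 0.3201 × 8561 ≈ 2741 kg VSS/d.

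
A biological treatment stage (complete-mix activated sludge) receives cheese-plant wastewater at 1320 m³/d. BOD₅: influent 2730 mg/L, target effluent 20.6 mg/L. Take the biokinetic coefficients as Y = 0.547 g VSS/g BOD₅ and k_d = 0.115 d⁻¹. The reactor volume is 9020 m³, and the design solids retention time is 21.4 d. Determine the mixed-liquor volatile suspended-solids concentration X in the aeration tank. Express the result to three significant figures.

X ≈ 1340 mg/L

From V·X·(1 + k_d·θ_c) = Y·Q·(S₀ − S)·θ_c: X = 0.547 × 1320 × (2730 − 20.6) × 21.4 / [9020 × (1 + 0.115 × 21.4)] = 1341 mg/L.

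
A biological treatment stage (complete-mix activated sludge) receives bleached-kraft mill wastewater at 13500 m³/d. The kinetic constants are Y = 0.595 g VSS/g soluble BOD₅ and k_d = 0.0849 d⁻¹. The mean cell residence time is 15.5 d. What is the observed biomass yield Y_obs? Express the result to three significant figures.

Observed yield with endogenous decay: Y_obs = Y / (1 + k_d·θ_c) = 0.595 / (1 + 0.0849 × 15.5) = 0.595 / 2.316 = 0.2569 g VSS/g soluble BOD₅.

Y_obs ≈ 0.257 g VSS/g soluble BOD₅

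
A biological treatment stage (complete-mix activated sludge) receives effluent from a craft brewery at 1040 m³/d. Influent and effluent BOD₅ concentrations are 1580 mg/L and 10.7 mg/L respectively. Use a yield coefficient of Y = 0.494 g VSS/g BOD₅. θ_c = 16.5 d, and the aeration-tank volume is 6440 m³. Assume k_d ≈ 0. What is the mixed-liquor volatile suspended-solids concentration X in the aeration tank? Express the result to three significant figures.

X ≈ 2070 mg/L

Without decay, X = Y Q (S₀−S) θ_c / V = 0.494 × 1040 × (1580 − 10.7) × 16.5 / 6440 = 2066 mg/L.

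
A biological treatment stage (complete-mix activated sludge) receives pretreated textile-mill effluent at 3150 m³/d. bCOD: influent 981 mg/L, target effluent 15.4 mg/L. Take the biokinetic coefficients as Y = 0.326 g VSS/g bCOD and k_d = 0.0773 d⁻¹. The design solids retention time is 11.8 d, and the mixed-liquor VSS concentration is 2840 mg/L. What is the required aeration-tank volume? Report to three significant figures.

Steady-state biomass mass balance: V·X·(1 + k_d·θ_c) = Y·Q·(S₀ − S)·θ_c, so V = 0.326 × 3150 × (981 − 15.4) × 11.8 / [2840 × (1 + 0.0773 × 11.8)] = 1.17×10^7 / 5430 = 2155 m³.

V ≈ 2150 m³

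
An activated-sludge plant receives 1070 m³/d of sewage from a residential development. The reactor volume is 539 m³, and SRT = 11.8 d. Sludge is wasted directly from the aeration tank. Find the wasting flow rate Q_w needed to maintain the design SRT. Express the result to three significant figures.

Q_w ≈ 45.7 m³/d

With mixed-liquor wasting, θ_c = V/Q_w, so Q_w = V/θ_c = 539.0/11.8 = 45.68 m³/d.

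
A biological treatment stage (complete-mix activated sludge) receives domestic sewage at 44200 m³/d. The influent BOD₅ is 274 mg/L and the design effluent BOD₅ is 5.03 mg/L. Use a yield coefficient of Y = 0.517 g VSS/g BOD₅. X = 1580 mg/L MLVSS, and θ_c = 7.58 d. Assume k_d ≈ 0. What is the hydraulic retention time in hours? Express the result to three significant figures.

τ ≈ 16.0 h

Biomass mass balance (decay neglected): V·X = Y·Q·(S₀ − S)·θ_c, so V = 0.517 × 44200 × (274 − 5.03) × 7.58 / 1580 = 29487 m³.
HRT = V/Q = 29487 m³ / 44200 m³·d⁻¹ = 0.6671 d × 24 = 16.01 h.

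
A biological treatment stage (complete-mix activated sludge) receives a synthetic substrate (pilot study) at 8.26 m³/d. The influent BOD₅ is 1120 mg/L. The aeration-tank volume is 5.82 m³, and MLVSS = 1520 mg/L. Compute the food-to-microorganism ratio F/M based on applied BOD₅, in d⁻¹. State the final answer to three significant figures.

F/M = applied load / biomass = Q·S₀/(V·X) = 8.26 × 1120 / (5.820 × 1520) = 1.046 d⁻¹.

F/M ≈ 1.05 d⁻¹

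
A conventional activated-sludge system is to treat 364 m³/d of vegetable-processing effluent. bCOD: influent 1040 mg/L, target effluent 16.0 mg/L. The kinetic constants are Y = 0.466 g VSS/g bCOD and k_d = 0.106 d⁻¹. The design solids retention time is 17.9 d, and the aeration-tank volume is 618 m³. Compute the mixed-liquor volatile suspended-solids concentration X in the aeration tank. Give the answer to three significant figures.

Solving the biomass balance for X: X = Y Q (S₀−S) θ_c / [V (1+k_d θ_c)] = 0.466 × 364 × (1040 − 16.0) × 17.9 / [618 × (1 + 0.106 × 17.9)] = 1736 mg/L.

X ≈ 1740 mg/L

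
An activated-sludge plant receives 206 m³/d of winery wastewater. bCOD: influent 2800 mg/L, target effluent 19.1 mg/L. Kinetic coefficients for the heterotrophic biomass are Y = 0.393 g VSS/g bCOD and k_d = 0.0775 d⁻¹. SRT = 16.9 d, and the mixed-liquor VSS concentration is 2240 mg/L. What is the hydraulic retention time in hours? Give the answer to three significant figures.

τ ≈ 85.7 h

Rearranging the biomass balance for a CMAS with decay, V = Y·Q·ΔS·θ_c / [X·(1+k_d θ_c)] = 0.393 × 206 × (2800 − 19.1) × 16.9 / [2240 × (1 + 0.0775 × 16.9)] = 3.8×10^6 / 5174 = 735.4 m³.
τ = V/Q = 735.4/206 = 3.570 d, or 85.68 h.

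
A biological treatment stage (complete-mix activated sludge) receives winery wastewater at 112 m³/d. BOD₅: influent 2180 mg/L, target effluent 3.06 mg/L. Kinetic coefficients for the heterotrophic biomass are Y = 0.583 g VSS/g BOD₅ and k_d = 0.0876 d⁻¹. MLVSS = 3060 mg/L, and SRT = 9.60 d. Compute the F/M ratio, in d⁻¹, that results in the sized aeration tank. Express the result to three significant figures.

F/M ≈ 0.329 d⁻¹

From the SRT design equation V = Y Q (S₀−S) θ_c / [X (1 + k_d θ_c)] = 0.583 × 112 × (2180 − 3.06) × 9.60 / [3060 × (1 + 0.0876 × 9.60)] = 1.36×10^6 / 5633 = 242.2 m³.
F/M = Q·S₀ / (V·X) = 112 × 2180 / (242.2 × 3060) = 0.3294 g BOD₅·(g VSS·d)⁻¹.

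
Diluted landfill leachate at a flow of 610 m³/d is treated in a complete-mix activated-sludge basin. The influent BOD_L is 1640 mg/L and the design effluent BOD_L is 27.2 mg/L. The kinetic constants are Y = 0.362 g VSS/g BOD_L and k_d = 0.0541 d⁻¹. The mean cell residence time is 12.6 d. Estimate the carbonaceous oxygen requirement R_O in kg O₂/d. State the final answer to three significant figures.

R_O ≈ 683 kg O₂/d

Correct the yield for decay: Y_obs = Y/(1 + k_d θ_c) = 0.362 / (1 + 0.0541 × 12.6) = 0.362 / 1.682 = 0.2153.
Q·(S₀ − S) = 610 × (1640 − 27.2) × 10⁻³ = 983.8 kg/d removed.
P_X = Y_obs·Q·(S₀ − S) = 0.2153 × 983.8 = 211.8 kg VSS/d.
Carbonaceous O₂ demand = substrate oxidised − cell-mass equivalent = 983.8 − 1.42 × 211.8 = 683.1 kg O₂/d.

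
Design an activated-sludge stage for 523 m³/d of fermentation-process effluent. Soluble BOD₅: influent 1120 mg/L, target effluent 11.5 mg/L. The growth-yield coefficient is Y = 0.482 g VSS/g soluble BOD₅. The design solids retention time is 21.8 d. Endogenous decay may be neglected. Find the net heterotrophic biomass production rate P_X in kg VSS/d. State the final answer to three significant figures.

Since k_d ≈ 0, Y_obs = Y = 0.482 g VSS/g soluble BOD₅.
Q·(S₀ − S) = 523 × (1120 − 11.5) × 10⁻³ = 579.7 kg/d removed.
P_X = Y_obs · Q(S₀ − S) = 0.4820 × 579.7 = 279.4 kg VSS/d.

P_X ≈ 279 kg VSS/d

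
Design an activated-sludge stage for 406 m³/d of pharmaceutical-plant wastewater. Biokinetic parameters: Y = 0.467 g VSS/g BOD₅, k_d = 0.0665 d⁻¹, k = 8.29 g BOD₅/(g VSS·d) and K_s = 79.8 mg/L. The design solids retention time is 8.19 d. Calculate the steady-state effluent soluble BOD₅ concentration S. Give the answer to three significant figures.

From the Monod/SRT balance for a CMAS, S = K_s·(1+k_d θ_c)/[θ_c·(Y k − k_d) − 1] = 79.8 × (1 + 0.0665 × 8.19) / [8.19 × (0.467 × 8.29 − 0.0665) − 1] = 123.3 / 30.16 = 4.087 mg/L.

S ≈ 4.09 mg/L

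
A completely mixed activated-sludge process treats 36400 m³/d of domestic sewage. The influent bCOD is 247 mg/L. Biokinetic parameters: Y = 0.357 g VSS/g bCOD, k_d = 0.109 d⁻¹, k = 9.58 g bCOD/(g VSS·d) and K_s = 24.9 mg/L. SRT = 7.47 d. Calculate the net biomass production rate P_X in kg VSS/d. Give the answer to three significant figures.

P_X ≈ 1760 kg VSS/d

From the Monod/SRT balance for a CMAS, S = K_s·(1+k_d θ_c)/[θ_c·(Y k − k_d) − 1] = 24.9 × (1 + 0.109 × 7.47) / [7.47 × (0.357 × 9.58 − 0.109) − 1] = 45.17 / 23.73 = 1.903 mg/L.
The observed yield is Y_obs = Y/(1 + k_d·θ_c) = 0.357 / (1 + 0.109 × 7.47) = 0.357 / 1.814 = 0.1968 g VSS per g bCOD removed.
ΔS = 247 − 1.90 = 245.1 mg/L, so the substrate removal rate is 36400 × 245.1/1000 = 8922 kg bCOD/d.
So the net sludge growth is P_X = 0.1968 × 8922 = 1756 kg VSS/d.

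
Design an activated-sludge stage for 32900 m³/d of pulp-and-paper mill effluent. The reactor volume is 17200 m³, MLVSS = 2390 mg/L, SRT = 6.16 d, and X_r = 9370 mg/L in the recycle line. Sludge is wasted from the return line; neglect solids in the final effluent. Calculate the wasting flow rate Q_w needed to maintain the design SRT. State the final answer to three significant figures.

Wasting from the return line (neglecting effluent solids): Q_w = V·X / (θ_c·X_r) = 17200 × 2390 / (6.16 × 9370) = 712.2 m³/d.

Q_w ≈ 712 m³/d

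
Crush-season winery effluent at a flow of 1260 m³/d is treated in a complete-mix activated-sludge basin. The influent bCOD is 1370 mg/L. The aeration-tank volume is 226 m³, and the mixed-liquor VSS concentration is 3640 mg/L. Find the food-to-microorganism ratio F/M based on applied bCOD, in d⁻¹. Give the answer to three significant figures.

F/M ≈ 2.10 d⁻¹

F/M = Q·S₀ / (V·X) = 1260 × 1370 / (226.0 × 3640) = 2.098 g bCOD·(g VSS·d)⁻¹.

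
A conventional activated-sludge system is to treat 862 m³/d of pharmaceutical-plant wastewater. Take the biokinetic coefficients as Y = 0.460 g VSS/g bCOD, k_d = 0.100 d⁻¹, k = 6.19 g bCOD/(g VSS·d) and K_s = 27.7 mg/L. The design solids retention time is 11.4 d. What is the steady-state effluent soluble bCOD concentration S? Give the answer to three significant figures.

For a completely mixed reactor with recycle the Lawrence–McCarty relation gives S = K_s·(1 + k_d·θ_c) / [θ_c·(Y·k − k_d) − 1] = 27.7 × (1 + 0.100 × 11.4) / [11.4 × (0.460 × 6.19 − 0.100) − 1] = 59.28 / 30.32 = 1.955 mg/L.

S ≈ 1.96 mg/L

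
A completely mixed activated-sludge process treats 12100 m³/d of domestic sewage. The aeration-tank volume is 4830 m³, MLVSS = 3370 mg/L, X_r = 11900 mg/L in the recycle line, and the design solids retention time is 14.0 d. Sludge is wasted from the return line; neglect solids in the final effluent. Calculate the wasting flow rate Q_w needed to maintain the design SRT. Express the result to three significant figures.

Q_w ≈ 97.7 m³/d

Wasting from the return line (neglecting effluent solids): Q_w = V·X / (θ_c·X_r) = 4830 × 3370 / (14.0 × 11900) = 97.70 m³/d.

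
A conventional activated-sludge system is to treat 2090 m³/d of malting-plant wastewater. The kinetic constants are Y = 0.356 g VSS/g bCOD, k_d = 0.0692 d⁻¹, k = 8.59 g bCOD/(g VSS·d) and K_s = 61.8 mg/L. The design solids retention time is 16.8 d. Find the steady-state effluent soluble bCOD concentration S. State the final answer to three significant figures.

S ≈ 2.72 mg/L

Effluent substrate depends only on kinetics and SRT: S = K_s(1 + k_d θ_c) / [θ_c(Yk − k_d) − 1] = 61.8 × (1 + 0.0692 × 16.8) / [16.8 × (0.356 × 8.59 − 0.0692) − 1] = 133.6 / 49.21 = 2.716 mg/L.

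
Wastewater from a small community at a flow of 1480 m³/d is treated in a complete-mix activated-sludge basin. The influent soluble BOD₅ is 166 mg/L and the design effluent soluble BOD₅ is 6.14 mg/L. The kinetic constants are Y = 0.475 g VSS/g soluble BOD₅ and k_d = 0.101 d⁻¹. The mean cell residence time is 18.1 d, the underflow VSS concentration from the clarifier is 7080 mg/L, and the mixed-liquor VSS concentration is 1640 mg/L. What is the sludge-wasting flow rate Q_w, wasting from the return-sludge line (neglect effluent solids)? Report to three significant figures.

Steady-state biomass mass balance: V·X·(1 + k_d·θ_c) = Y·Q·(S₀ − S)·θ_c, so V = 0.475 × 1480 × (166 − 6.14) × 18.1 / [1640 × (1 + 0.101 × 18.1)] = 2.03×10^6 / 4638 = 438.6 m³.
Q_w = (V·X)/(θ_c X_r) = 438.6 × 1640 / (18.1 × 7080) = 5.613 m³/d.

Q_w ≈ 5.61 m³/d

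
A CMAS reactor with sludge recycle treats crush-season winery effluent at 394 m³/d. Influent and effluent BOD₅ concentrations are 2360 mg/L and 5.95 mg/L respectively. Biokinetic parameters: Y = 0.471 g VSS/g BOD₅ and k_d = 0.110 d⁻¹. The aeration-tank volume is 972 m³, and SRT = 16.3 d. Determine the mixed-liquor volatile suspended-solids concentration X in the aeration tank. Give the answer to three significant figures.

Solving the biomass balance for X: X = Y Q (S₀−S) θ_c / [V (1+k_d θ_c)] = 0.471 × 394 × (2360 − 5.95) × 16.3 / [972 × (1 + 0.110 × 16.3)] = 2623 mg/L.

X ≈ 2620 mg/L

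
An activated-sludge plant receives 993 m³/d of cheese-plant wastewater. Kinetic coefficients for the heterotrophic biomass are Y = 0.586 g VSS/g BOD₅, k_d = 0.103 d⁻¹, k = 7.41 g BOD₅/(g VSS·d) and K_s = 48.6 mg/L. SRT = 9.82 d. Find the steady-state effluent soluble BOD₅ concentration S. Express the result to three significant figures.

S ≈ 2.41 mg/L

From the Monod/SRT balance for a CMAS, S = K_s·(1+k_d θ_c)/[θ_c·(Y k − k_d) − 1] = 48.6 × (1 + 0.103 × 9.82) / [9.82 × (0.586 × 7.41 − 0.103) − 1] = 97.76 / 40.63 = 2.406 mg/L.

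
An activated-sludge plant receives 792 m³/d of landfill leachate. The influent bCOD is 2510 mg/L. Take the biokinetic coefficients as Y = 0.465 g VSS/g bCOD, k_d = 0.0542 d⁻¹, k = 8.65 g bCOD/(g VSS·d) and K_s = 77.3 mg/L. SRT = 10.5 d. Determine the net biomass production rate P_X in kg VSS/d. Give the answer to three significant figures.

P_X ≈ 588 kg VSS/d

For a completely mixed reactor with recycle the Lawrence–McCarty relation gives S = K_s·(1 + k_d·θ_c) / [θ_c·(Y·k − k_d) − 1] = 77.3 × (1 + 0.0542 × 10.5) / [10.5 × (0.465 × 8.65 − 0.0542) − 1] = 121.3 / 40.66 = 2.983 mg/L.
Correct the yield for decay: Y_obs = Y/(1 + k_d θ_c) = 0.465 / (1 + 0.0542 × 10.5) = 0.465 / 1.569 = 0.2963.
ΔS = 2510 − 2.98 = 2507 mg/L, so the substrate removal rate is 792 × 2507/1000 = 1986 kg bCOD/d.
So the net sludge growth is P_X = 0.2963 × 1986 = 588.4 kg VSS/d.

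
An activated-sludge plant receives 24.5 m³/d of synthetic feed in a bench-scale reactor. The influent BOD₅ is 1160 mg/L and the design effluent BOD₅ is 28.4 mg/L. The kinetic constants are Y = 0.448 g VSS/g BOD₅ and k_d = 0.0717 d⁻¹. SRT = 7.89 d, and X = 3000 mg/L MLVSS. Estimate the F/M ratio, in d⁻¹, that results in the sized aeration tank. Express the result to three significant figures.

F/M ≈ 0.454 d⁻¹

From the SRT design equation V = Y Q (S₀−S) θ_c / [X (1 + k_d θ_c)] = 0.448 × 24.5 × (1160 − 28.4) × 7.89 / [3000 × (1 + 0.0717 × 7.89)] = 9.8×10^4 / 4697 = 20.86 m³.
Food-to-microorganism ratio F/M = Q S₀ / (V X) = 24.5 × 1160 / (20.86 × 3000) = 0.4541 d⁻¹.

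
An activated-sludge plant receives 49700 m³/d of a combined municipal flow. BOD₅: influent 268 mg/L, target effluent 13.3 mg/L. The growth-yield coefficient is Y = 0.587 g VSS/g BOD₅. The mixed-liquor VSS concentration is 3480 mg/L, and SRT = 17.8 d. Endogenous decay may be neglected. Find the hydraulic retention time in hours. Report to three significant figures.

τ ≈ 18.4 h

With k_d = 0 the design equation reduces to V = Y Q (S₀−S) θ_c / X = 0.587 × 49700 × (268 − 13.3) × 17.8 / 3480 = 38007 m³.
HRT = V/Q = 38007 m³ / 49700 m³·d⁻¹ = 0.7647 d × 24 = 18.35 h.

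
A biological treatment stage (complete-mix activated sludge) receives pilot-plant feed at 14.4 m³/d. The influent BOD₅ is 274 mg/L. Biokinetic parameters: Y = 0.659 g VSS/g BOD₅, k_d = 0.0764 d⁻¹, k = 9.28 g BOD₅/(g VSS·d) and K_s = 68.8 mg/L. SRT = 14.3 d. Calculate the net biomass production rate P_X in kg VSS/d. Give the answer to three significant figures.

P_X ≈ 1.23 kg VSS/d

Effluent substrate depends only on kinetics and SRT: S = K_s(1 + k_d θ_c) / [θ_c(Yk − k_d) − 1] = 68.8 × (1 + 0.0764 × 14.3) / [14.3 × (0.659 × 9.28 − 0.0764) − 1] = 144.0 / 85.36 = 1.687 mg/L.
Y_obs = Y / (1 + k_d θ_c) = 0.659 / (1 + 0.0764 × 14.3) = 0.659 / 2.093 = 0.3149.
ΔS = 274 − 1.69 = 272.3 mg/L, so the substrate removal rate is 14.4 × 272.3/1000 = 3.921 kg BOD₅/d.
So the net sludge growth is P_X = 0.3149 × 3.921 = 1.235 kg VSS/d.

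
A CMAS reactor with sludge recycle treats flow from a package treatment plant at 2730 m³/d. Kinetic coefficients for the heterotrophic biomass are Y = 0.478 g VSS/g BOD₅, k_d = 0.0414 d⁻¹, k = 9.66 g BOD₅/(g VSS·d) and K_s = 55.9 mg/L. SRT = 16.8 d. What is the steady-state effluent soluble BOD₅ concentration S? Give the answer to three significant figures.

Effluent substrate depends only on kinetics and SRT: S = K_s(1 + k_d θ_c) / [θ_c(Yk − k_d) − 1] = 55.9 × (1 + 0.0414 × 16.8) / [16.8 × (0.478 × 9.66 − 0.0414) − 1] = 94.78 / 75.88 = 1.249 mg/L.

S ≈ 1.25 mg/L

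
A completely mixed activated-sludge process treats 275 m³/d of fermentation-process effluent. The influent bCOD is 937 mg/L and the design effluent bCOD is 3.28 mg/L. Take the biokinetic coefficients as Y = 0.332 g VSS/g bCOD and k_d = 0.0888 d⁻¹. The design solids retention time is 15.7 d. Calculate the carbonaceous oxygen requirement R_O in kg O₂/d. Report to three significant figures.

Y_obs = Y / (1 + k_d θ_c) = 0.332 / (1 + 0.0888 × 15.7) = 0.332 / 2.394 = 0.1387.
Substrate removed = Q·(S₀ − S) = 275 m³/d × (937 − 3.28) g/m³ = 2.57×10^5 g/d = 256.8 kg/d.
Net sludge production P_X = 0.1387 × 256.8 = 35.61 kg VSS/d.
Carbonaceous O₂ demand = substrate oxidised − cell-mass equivalent = 256.8 − 1.42 × 35.61 = 206.2 kg O₂/d.

R_O ≈ 206 kg O₂/d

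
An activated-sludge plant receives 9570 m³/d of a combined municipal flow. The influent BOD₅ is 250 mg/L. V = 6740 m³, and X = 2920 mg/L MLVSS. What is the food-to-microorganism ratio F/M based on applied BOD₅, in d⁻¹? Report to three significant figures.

F/M = applied load / biomass = Q·S₀/(V·X) = 9570 × 250 / (6740 × 2920) = 0.1216 d⁻¹.

F/M ≈ 0.122 d⁻¹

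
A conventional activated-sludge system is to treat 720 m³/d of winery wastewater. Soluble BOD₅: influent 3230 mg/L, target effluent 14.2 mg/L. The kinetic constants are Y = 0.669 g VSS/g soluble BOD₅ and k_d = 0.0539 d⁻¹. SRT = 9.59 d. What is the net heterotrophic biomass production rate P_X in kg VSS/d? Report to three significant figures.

Observed yield with endogenous decay: Y_obs = Y / (1 + k_d·θ_c) = 0.669 / (1 + 0.0539 × 9.59) = 0.669 / 1.517 = 0.4410 g VSS/g soluble BOD₅.
ΔS = 3230 − 14.2 = 3216 mg/L, so the substrate removal rate is 720 × 3216/1000 = 2315 kg soluble BOD₅/d.
Net biomass production P_X = Y_obs × Q·(S₀ − S) = 0.4410 × 2315 = 1021 kg VSS/d.

P_X ≈ 1020 kg VSS/d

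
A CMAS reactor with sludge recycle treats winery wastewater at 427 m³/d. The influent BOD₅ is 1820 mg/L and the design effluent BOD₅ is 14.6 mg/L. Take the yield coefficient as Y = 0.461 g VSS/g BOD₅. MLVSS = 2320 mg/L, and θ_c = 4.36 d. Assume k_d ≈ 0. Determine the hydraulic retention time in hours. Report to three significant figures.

τ ≈ 37.5 h

Biomass mass balance (decay neglected): V·X = Y·Q·(S₀ − S)·θ_c, so V = 0.461 × 427 × (1820 − 14.6) × 4.36 / 2320 = 667.9 m³.
Hydraulic retention time τ = V/Q = 667.9 / 427 = 1.564 d = 37.54 h.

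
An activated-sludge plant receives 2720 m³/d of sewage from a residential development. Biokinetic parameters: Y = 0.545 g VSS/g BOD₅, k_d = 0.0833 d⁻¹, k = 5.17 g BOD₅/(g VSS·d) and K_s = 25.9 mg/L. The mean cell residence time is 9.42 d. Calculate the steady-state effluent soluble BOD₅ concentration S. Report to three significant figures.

S ≈ 1.87 mg/L

From the Monod/SRT balance for a CMAS, S = K_s·(1+k_d θ_c)/[θ_c·(Y k − k_d) − 1] = 25.9 × (1 + 0.0833 × 9.42) / [9.42 × (0.545 × 5.17 − 0.0833) − 1] = 46.22 / 24.76 = 1.867 mg/L.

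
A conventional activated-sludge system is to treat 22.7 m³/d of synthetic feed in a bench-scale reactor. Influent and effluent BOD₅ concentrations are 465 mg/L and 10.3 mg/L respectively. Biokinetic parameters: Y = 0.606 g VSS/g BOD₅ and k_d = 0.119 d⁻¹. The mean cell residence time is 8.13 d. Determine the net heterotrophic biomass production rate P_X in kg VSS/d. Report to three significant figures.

Correct the yield for decay: Y_obs = Y/(1 + k_d θ_c) = 0.606 / (1 + 0.119 × 8.13) = 0.606 / 1.967 = 0.3080.
Substrate removed = Q·(S₀ − S) = 22.7 m³/d × (465 − 10.3) g/m³ = 1.03×10^4 g/d = 10.32 kg/d.
Net biomass production P_X = Y_obs × Q·(S₀ − S) = 0.3080 × 10.32 = 3.179 kg VSS/d.

P_X ≈ 3.18 kg VSS/d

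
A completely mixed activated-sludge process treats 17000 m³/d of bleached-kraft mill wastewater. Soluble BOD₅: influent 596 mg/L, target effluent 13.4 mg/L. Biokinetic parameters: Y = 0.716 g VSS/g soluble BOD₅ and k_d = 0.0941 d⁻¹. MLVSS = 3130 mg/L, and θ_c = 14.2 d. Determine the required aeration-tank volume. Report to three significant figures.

From the SRT design equation V = Y Q (S₀−S) θ_c / [X (1 + k_d θ_c)] = 0.716 × 17000 × (596 − 13.4) × 14.2 / [3130 × (1 + 0.0941 × 14.2)] = 1.01×10^8 / 7312 = 13771 m³.

V ≈ 13800 m³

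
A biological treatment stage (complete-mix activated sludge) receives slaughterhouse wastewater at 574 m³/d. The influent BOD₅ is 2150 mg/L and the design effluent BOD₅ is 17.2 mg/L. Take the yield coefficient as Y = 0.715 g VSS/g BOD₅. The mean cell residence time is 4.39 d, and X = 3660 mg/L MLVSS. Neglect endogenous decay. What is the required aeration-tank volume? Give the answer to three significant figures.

V ≈ 1050 m³

With k_d = 0 the design equation reduces to V = Y Q (S₀−S) θ_c / X = 0.715 × 574 × (2150 − 17.2) × 4.39 / 3660 = 1050 m³.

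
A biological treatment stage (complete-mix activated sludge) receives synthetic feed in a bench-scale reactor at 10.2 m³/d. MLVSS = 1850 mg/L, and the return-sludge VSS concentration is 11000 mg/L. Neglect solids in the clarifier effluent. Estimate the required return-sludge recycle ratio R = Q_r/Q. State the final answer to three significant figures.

R ≈ 0.202

Mass balance around the secondary clarifier (neglecting effluent solids): R = X / (X_r − X) = 1850 / (11000 − 1850) = 0.2022.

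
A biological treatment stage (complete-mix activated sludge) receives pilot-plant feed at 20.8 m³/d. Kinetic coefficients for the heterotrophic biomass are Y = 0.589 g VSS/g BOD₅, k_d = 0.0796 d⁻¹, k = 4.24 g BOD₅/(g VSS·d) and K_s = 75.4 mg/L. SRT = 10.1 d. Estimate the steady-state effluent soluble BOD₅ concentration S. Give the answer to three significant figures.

S ≈ 5.81 mg/L

For a completely mixed reactor with recycle the Lawrence–McCarty relation gives S = K_s·(1 + k_d·θ_c) / [θ_c·(Y·k − k_d) − 1] = 75.4 × (1 + 0.0796 × 10.1) / [10.1 × (0.589 × 4.24 − 0.0796) − 1] = 136.0 / 23.42 = 5.808 mg/L.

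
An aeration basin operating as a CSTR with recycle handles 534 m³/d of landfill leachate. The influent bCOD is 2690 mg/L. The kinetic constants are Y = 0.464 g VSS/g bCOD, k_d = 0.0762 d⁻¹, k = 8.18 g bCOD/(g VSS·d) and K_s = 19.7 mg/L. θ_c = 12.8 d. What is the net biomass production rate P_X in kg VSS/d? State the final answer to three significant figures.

P_X ≈ 337 kg VSS/d

Effluent substrate depends only on kinetics and SRT: S = K_s(1 + k_d θ_c) / [θ_c(Yk − k_d) − 1] = 19.7 × (1 + 0.0762 × 12.8) / [12.8 × (0.464 × 8.18 − 0.0762) − 1] = 38.91 / 46.61 = 0.8349 mg/L.
Observed yield with endogenous decay: Y_obs = Y / (1 + k_d·θ_c) = 0.464 / (1 + 0.0762 × 12.8) = 0.464 / 1.975 = 0.2349 g VSS/g bCOD.
Mass of bCOD removed per day: Q(S₀ − S) = 534 × 2689 g/m³ = 1436 kg/d.
Net biomass production P_X = Y_obs × Q·(S₀ − S) = 0.2349 × 1436 = 337.3 kg VSS/d.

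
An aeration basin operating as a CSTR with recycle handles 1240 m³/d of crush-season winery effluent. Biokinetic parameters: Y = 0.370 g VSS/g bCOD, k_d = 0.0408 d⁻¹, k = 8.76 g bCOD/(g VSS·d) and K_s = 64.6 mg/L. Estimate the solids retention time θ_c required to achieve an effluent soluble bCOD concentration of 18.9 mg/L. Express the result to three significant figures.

θ_c ≈ 1.44 d

At the target effluent, Y k S/(K_s+S) = 0.370×8.76×18.9/83.50 = 0.7336 d⁻¹.
1/θ_c = 0.7336 − 0.0408 = 0.6928 d⁻¹, so θ_c = 1.443 d.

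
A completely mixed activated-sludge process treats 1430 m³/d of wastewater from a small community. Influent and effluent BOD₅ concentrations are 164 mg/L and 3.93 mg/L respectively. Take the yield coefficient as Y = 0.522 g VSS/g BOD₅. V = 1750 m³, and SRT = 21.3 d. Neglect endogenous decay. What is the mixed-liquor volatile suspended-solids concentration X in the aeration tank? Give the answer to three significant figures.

X = Y·Q·ΔS·θ_c / V = 0.522 × 1430 × (164 − 3.93) × 21.3 / 1750 = 1454 mg/L.

X ≈ 1450 mg/L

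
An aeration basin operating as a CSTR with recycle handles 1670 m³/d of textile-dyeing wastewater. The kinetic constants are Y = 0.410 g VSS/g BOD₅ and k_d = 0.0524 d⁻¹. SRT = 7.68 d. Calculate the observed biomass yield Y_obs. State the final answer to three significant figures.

Observed yield with endogenous decay: Y_obs = Y / (1 + k_d·θ_c) = 0.410 / (1 + 0.0524 × 7.68) = 0.410 / 1.402 = 0.2923 g VSS/g BOD₅.

Y_obs ≈ 0.292 g VSS/g BOD₅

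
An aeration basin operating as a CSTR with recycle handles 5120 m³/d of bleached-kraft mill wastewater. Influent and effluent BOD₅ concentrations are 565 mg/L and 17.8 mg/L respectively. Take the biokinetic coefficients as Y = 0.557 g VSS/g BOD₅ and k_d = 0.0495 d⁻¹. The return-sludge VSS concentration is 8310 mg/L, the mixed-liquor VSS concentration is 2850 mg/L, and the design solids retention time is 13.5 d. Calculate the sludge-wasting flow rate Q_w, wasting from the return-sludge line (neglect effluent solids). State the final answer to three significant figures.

Q_w ≈ 113 m³/d

Steady-state biomass mass balance: V·X·(1 + k_d·θ_c) = Y·Q·(S₀ − S)·θ_c, so V = 0.557 × 5120 × (565 − 17.8) × 13.5 / [2850 × (1 + 0.0495 × 13.5)] = 2.11×10^7 / 4755 = 4431 m³.
Q_w = (V·X)/(θ_c X_r) = 4431 × 2850 / (13.5 × 8310) = 112.6 m³/d.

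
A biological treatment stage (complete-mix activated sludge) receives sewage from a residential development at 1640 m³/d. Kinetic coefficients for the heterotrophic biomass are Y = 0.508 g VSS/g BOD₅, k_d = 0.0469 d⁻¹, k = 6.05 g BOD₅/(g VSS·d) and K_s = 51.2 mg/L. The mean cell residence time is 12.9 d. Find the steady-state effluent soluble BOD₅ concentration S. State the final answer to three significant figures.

For a completely mixed reactor with recycle the Lawrence–McCarty relation gives S = K_s·(1 + k_d·θ_c) / [θ_c·(Y·k − k_d) − 1] = 51.2 × (1 + 0.0469 × 12.9) / [12.9 × (0.508 × 6.05 − 0.0469) − 1] = 82.18 / 38.04 = 2.160 mg/L.

S ≈ 2.16 mg/L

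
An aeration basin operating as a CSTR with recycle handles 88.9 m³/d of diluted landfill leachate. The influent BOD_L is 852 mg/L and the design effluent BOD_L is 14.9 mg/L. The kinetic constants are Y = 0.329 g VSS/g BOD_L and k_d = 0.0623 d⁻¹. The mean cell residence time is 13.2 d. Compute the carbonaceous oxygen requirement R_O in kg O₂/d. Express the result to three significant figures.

Y_obs = Y / (1 + k_d θ_c) = 0.329 / (1 + 0.0623 × 13.2) = 0.329 / 1.822 = 0.1805.
Q·(S₀ − S) = 88.9 × (852 − 14.9) × 10⁻³ = 74.42 kg/d removed.
Biomass synthesised: P_X = Y_obs × 74.42 = 13.44 kg VSS/d.
Carbonaceous O₂ demand = substrate oxidised − cell-mass equivalent = 74.42 − 1.42 × 13.44 = 55.34 kg O₂/d.

R_O ≈ 55.3 kg O₂/d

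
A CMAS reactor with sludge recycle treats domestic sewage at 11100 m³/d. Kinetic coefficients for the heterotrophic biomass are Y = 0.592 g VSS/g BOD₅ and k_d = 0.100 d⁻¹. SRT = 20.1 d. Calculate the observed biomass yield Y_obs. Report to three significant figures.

Y_obs ≈ 0.197 g VSS/g BOD₅

Observed yield with endogenous decay: Y_obs = Y / (1 + k_d·θ_c) = 0.592 / (1 + 0.100 × 20.1) = 0.592 / 3.010 = 0.1967 g VSS/g BOD₅.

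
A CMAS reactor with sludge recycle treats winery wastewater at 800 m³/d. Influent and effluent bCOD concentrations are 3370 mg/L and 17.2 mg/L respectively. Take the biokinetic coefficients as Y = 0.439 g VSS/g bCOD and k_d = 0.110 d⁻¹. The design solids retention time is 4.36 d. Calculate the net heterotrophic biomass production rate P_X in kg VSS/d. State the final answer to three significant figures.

P_X ≈ 796 kg VSS/d

Correct the yield for decay: Y_obs = Y/(1 + k_d θ_c) = 0.439 / (1 + 0.110 × 4.36) = 0.439 / 1.480 = 0.2967.
ΔS = 3370 − 17.2 = 3353 mg/L, so the substrate removal rate is 800 × 3353/1000 = 2682 kg bCOD/d.
So the net sludge growth is P_X = 0.2967 × 2682 = 795.8 kg VSS/d.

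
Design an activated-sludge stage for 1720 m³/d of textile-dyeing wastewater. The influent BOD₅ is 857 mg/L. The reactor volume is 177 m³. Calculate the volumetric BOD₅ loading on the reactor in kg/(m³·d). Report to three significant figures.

L_v ≈ 8.33 kg BOD₅/(m³·d)

L_v = Q S₀ / V = 1720 × 857 × 10⁻³ / 177.0 = 8.328 kg/(m³·d).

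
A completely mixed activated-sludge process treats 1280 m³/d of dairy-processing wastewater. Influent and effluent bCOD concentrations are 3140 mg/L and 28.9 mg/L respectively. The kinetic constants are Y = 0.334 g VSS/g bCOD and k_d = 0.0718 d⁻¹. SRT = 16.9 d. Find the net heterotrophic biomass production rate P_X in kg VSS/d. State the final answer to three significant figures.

Correct the yield for decay: Y_obs = Y/(1 + k_d θ_c) = 0.334 / (1 + 0.0718 × 16.9) = 0.334 / 2.213 = 0.1509.
Q·(S₀ − S) = 1280 × (3140 − 28.9) × 10⁻³ = 3982 kg/d removed.
Biomass produced: P_X = Y_obs·Q·ΔS = 0.1509 × 3982 ≈ 600.9 kg VSS/d.

P_X ≈ 601 kg VSS/d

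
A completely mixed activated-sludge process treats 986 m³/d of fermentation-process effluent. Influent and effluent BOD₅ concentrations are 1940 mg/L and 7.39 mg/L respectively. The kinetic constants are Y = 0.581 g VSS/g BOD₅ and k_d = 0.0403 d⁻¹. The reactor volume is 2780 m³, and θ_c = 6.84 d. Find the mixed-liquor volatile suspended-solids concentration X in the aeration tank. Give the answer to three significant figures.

X ≈ 2140 mg/L

X = Y·Q·ΔS·θ_c / [V·(1 + k_d θ_c)] = 0.581 × 986 × (1940 − 7.39) × 6.84 / [2780 × (1 + 0.0403 × 6.84)] = 2135 mg/L.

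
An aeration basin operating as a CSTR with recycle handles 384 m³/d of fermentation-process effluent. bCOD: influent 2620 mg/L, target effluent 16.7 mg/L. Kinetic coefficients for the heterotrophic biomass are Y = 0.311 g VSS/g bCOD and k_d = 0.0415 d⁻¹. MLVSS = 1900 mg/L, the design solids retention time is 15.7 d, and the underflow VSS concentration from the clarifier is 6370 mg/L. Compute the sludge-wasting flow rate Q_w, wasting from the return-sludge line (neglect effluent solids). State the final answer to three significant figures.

Steady-state biomass mass balance: V·X·(1 + k_d·θ_c) = Y·Q·(S₀ − S)·θ_c, so V = 0.311 × 384 × (2620 − 16.7) × 15.7 / [1900 × (1 + 0.0415 × 15.7)] = 4.88×10^6 / 3138 = 1556 m³.
Q_w = (V·X)/(θ_c X_r) = 1556 × 1900 / (15.7 × 6370) = 29.55 m³/d.

Q_w ≈ 29.6 m³/d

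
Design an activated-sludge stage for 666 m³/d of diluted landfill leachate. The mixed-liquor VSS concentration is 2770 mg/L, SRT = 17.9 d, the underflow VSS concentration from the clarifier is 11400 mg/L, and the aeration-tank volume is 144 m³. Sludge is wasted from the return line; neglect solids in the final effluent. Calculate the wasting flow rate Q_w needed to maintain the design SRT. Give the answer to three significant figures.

θ_c = V·X/(Q_w·X_r) when wasting from the recycle, so Q_w = V·X/(θ_c·X_r) = 144.0 × 2770 / (17.9 × 11400) = 1.955 m³/d.

Q_w ≈ 1.95 m³/d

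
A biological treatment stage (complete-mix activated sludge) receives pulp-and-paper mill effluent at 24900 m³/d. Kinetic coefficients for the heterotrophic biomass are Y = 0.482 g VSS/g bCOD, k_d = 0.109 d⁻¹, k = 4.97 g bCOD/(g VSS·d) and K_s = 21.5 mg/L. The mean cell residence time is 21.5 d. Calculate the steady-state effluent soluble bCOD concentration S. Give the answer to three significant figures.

S ≈ 1.49 mg/L

Effluent substrate depends only on kinetics and SRT: S = K_s(1 + k_d θ_c) / [θ_c(Yk − k_d) − 1] = 21.5 × (1 + 0.109 × 21.5) / [21.5 × (0.482 × 4.97 − 0.109) − 1] = 71.89 / 48.16 = 1.493 mg/L.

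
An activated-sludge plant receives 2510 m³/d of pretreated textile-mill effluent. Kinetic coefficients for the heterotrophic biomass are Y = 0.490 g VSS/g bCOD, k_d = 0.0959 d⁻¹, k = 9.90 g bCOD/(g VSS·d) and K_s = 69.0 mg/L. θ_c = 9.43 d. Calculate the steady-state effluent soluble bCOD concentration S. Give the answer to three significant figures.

S ≈ 3.00 mg/L

For a completely mixed reactor with recycle the Lawrence–McCarty relation gives S = K_s·(1 + k_d·θ_c) / [θ_c·(Y·k − k_d) − 1] = 69.0 × (1 + 0.0959 × 9.43) / [9.43 × (0.490 × 9.90 − 0.0959) − 1] = 131.4 / 43.84 = 2.997 mg/L.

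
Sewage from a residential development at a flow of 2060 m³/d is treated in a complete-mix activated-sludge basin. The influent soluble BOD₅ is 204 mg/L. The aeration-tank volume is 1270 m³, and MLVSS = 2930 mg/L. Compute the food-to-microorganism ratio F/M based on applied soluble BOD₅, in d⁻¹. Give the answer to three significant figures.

F/M = Q·S₀ / (V·X) = 2060 × 204 / (1270 × 2930) = 0.1129 g soluble BOD₅·(g VSS·d)⁻¹.

F/M ≈ 0.113 d⁻¹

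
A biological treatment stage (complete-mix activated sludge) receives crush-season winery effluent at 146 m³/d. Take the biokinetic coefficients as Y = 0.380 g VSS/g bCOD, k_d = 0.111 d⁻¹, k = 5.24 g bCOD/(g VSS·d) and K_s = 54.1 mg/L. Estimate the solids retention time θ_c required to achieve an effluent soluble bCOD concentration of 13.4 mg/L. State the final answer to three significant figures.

θ_c ≈ 3.52 d

Specific growth rate at S = 13.4 mg/L: μ = YkS/(K_s+S) = 0.380·5.24·13.4/(54.1+13.4) = 0.3953 d⁻¹.
1/θ_c = 0.3953 − 0.111 = 0.2843 d⁻¹, so θ_c = 3.518 d.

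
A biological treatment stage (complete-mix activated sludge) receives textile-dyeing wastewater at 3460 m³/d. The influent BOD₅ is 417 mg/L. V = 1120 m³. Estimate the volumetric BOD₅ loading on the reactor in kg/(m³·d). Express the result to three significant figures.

L_v ≈ 1.29 kg BOD₅/(m³·d)

Volumetric loading L_v = Q·S₀ / V = 3460 × 417 g/m³ / 1120 m³ = 1288 g/(m³·d) = 1.288 kg BOD₅/(m³·d).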